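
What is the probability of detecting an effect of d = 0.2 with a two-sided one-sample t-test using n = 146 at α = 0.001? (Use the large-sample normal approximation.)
Power ≈ 0.19

Power calculation (one-sample t-test, normal approximation):
z_β = d · √n - z_{α/2}
z_β = 0.2 · √146 - 3.291
z_β = 0.2 · 12.083 - 3.291
z_β = -0.874

Power = Φ(z_β) = Φ(-0.874) ≈ 0.191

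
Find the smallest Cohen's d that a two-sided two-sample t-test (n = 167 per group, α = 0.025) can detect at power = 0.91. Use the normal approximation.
d ≈ 0.39

Minimum detectable effect (two-sample t-test, normal approximation):
d = (z_{α/2} + z_β) / √(n/2)
d = (2.241 + 1.341) / √(167/2)
d = 3.582 / 9.138
d ≈ 0.39

By Cohen's convention (0.2 small / 0.5 medium / 0.8 large): small effect.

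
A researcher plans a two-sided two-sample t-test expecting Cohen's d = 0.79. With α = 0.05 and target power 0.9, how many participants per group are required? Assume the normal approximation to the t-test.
n = 34 per group

Sample size formula (two-sample t-test, normal approximation):
n = 2 · ((z_{α/2} + z_β) / d)²

z_{α/2} = 1.960 (for α = 0.05, two-sided)
z_β = 1.282 (for power = 0.9)
d = 0.79

n = 2 · ((1.960 + 1.282) / 0.79)²
n = 2 · (4.104)²
n ≈ 33.69
Round up to the next whole number: n = 34 per group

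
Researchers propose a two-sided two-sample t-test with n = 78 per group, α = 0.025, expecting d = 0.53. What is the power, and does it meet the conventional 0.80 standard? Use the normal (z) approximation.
Power ≈ 0.86; the study is adequately powered (power ≥ 0.80)

Power calculation (two-sample t-test, normal approximation):
z_β = d · √(n/2) - z_{α/2}
z_β = 0.53 · √(78/2) - 2.241
z_β = 0.53 · 6.245 - 2.241
z_β = 1.068

Power = Φ(z_β) = Φ(1.068) ≈ 0.857

Effect size d = 0.53 is medium by Cohen's convention (0.2/0.5/0.8).

Threshold: power ≥ 0.80 is conventionally adequate.
Power ≈ 0.86 → the study is adequately powered (power ≥ 0.80).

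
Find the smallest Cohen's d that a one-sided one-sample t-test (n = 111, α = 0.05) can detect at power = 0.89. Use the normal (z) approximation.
d ≈ 0.27

Minimum detectable effect (one-sample t-test, normal approximation):
d = (z_α + z_β) / √n
d = (1.645 + 1.227) / √111
d = 2.871 / 10.536
d ≈ 0.27

By Cohen's convention (0.2 small / 0.5 medium / 0.8 large): small effect.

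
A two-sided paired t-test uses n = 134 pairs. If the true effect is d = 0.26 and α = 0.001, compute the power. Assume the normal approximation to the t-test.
Power ≈ 0.39

Power calculation (paired t-test, normal approximation):
z_β = d · √n - z_{α/2}
z_β = 0.26 · √134 - 3.291
z_β = 0.26 · 11.576 - 3.291
z_β = -0.281

Power = Φ(z_β) = Φ(-0.281) ≈ 0.389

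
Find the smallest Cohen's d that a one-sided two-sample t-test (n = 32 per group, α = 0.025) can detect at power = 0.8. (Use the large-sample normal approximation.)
d ≈ 0.70

Minimum detectable effect (two-sample t-test, normal approximation):
d = (z_α + z_β) / √(n/2)
d = (1.960 + 0.842) / √(32/2)
d = 2.802 / 4.000
d ≈ 0.70

By Cohen's convention (0.2 small / 0.5 medium / 0.8 large): medium effect.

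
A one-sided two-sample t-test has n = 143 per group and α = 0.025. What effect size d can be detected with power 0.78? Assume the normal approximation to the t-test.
d ≈ 0.32

Minimum detectable effect (two-sample t-test, normal approximation):
d = (z_α + z_β) / √(n/2)
d = (1.960 + 0.772) / √(143/2)
d = 2.732 / 8.456
d ≈ 0.32

By Cohen's convention (0.2 small / 0.5 medium / 0.8 large): small effect.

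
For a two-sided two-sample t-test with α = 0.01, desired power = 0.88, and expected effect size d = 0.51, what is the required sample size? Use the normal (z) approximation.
n = 109 per group

Sample size formula (two-sample t-test, normal approximation):
n = 2 · ((z_{α/2} + z_β) / d)²

z_{α/2} = 2.576 (for α = 0.01, two-sided)
z_β = 1.175 (for power = 0.88)
d = 0.51

n = 2 · ((2.576 + 1.175) / 0.51)²
n = 2 · (7.355)²
n ≈ 108.19
Round up to the next whole number: n = 109 per group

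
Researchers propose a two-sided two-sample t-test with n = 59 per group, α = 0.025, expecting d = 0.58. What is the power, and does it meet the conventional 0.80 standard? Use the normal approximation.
Power ≈ 0.82; the study is adequately powered (power ≥ 0.80)

Power calculation (two-sample t-test, normal approximation):
z_β = d · √(n/2) - z_{α/2}
z_β = 0.58 · √(59/2) - 2.241
z_β = 0.58 · 5.431 - 2.241
z_β = 0.909

Power = Φ(z_β) = Φ(0.909) ≈ 0.818

Effect size d = 0.58 is medium by Cohen's convention (0.2/0.5/0.8).

Threshold: power ≥ 0.80 is conventionally adequate.
Power ≈ 0.82 → the study is adequately powered (power ≥ 0.80).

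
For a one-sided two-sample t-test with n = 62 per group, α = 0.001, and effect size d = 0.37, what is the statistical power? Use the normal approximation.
Power ≈ 0.15

Power calculation (two-sample t-test, normal approximation):
z_β = d · √(n/2) - z_α
z_β = 0.37 · √(62/2) - 3.090
z_β = 0.37 · 5.568 - 3.090
z_β = -1.030

Power = Φ(z_β) = Φ(-1.030) ≈ 0.151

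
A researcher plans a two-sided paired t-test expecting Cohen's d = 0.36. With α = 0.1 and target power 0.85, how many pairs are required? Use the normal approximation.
n = 56 pairs

Sample size formula (paired t-test, normal approximation):
n = ((z_{α/2} + z_β) / d)²

z_{α/2} = 1.645 (for α = 0.1, two-sided)
z_β = 1.036 (for power = 0.85)
d = 0.36

n = ((1.645 + 1.036) / 0.36)²
n = (7.447)²
n ≈ 55.46
Round up to the next whole number: n = 56 pairs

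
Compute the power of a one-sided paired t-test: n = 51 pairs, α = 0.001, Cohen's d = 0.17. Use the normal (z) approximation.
Power ≈ 0.03

Power calculation (paired t-test, normal approximation):
z_β = d · √n - z_α
z_β = 0.17 · √51 - 3.090
z_β = 0.17 · 7.141 - 3.090
z_β = -1.876

Power = Φ(z_β) = Φ(-1.876) ≈ 0.030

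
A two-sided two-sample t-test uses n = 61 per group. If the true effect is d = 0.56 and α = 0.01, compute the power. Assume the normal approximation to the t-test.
Power ≈ 0.70

Power calculation (two-sample t-test, normal approximation):
z_β = d · √(n/2) - z_{α/2}
z_β = 0.56 · √(61/2) - 2.576
z_β = 0.56 · 5.523 - 2.576
z_β = 0.517

Power = Φ(z_β) = Φ(0.517) ≈ 0.697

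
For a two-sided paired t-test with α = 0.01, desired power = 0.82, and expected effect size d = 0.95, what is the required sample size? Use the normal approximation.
n = 14 pairs

Sample size formula (paired t-test, normal approximation):
n = ((z_{α/2} + z_β) / d)²

z_{α/2} = 2.576 (for α = 0.01, two-sided)
z_β = 0.915 (for power = 0.82)
d = 0.95

n = ((2.576 + 0.915) / 0.95)²
n = (3.675)²
n ≈ 13.51
Round up to the next whole number: n = 14 pairs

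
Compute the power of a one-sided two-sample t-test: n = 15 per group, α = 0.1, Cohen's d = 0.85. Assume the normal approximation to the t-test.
Power ≈ 0.85

Power calculation (two-sample t-test, normal approximation):
z_β = d · √(n/2) - z_α
z_β = 0.85 · √(15/2) - 1.282
z_β = 0.85 · 2.739 - 1.282
z_β = 1.046

Power = Φ(z_β) = Φ(1.046) ≈ 0.852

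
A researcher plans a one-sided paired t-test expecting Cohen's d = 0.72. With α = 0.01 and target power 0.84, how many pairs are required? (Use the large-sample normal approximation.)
n = 22 pairs

Sample size formula (paired t-test, normal approximation):
n = ((z_α + z_β) / d)²

z_α = 2.326 (for α = 0.01, one-sided)
z_β = 0.994 (for power = 0.84)
d = 0.72

n = ((2.326 + 0.994) / 0.72)²
n = (4.611)²
n ≈ 21.26
Round up to the next whole number: n = 22 pairs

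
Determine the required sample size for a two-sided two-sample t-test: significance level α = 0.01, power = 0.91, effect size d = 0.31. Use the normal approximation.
n = 320 per group

Sample size formula (two-sample t-test, normal approximation):
n = 2 · ((z_{α/2} + z_β) / d)²

z_{α/2} = 2.576 (for α = 0.01, two-sided)
z_β = 1.341 (for power = 0.91)
d = 0.31

n = 2 · ((2.576 + 1.341) / 0.31)²
n = 2 · (12.635)²
n ≈ 319.29
Round up to the next whole number: n = 320 per group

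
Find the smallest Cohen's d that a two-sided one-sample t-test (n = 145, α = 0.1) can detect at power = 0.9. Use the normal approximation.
d ≈ 0.24

Minimum detectable effect (one-sample t-test, normal approximation):
d = (z_{α/2} + z_β) / √n
d = (1.645 + 1.282) / √145
d = 2.926 / 12.042
d ≈ 0.24

By Cohen's convention (0.2 small / 0.5 medium / 0.8 large): small effect.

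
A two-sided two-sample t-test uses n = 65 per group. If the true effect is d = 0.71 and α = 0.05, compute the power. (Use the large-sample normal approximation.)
Power ≈ 0.98

Power calculation (two-sample t-test, normal approximation):
z_β = d · √(n/2) - z_{α/2}
z_β = 0.71 · √(65/2) - 1.960
z_β = 0.71 · 5.701 - 1.960
z_β = 2.088

Power = Φ(z_β) = Φ(2.088) ≈ 0.982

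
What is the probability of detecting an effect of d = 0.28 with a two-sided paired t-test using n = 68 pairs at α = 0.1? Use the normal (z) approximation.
Power ≈ 0.75

Power calculation (paired t-test, normal approximation):
z_β = d · √n - z_{α/2}
z_β = 0.28 · √68 - 1.645
z_β = 0.28 · 8.246 - 1.645
z_β = 0.664

Power = Φ(z_β) = Φ(0.664) ≈ 0.747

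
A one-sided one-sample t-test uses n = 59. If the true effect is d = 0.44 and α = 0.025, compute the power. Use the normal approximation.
Power ≈ 0.92

Power calculation (one-sample t-test, normal approximation):
z_β = d · √n - z_α
z_β = 0.44 · √59 - 1.960
z_β = 0.44 · 7.681 - 1.960
z_β = 1.420

Power = Φ(z_β) = Φ(1.420) ≈ 0.922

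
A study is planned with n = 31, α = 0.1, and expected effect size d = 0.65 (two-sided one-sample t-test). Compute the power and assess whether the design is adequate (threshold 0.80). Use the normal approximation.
Power ≈ 0.98; the study is adequately powered (power ≥ 0.80)

Power calculation (one-sample t-test, normal approximation):
z_β = d · √n - z_{α/2}
z_β = 0.65 · √31 - 1.645
z_β = 0.65 · 5.568 - 1.645
z_β = 1.974

Power = Φ(z_β) = Φ(1.974) ≈ 0.976

Effect size d = 0.65 is medium by Cohen's convention (0.2/0.5/0.8).

Threshold: power ≥ 0.80 is conventionally adequate.
Power ≈ 0.98 → the study is adequately powered (power ≥ 0.80).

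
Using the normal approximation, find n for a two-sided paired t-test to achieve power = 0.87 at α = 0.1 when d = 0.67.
n = 18 pairs

Sample size formula (paired t-test, normal approximation):
n = ((z_{α/2} + z_β) / d)²

z_{α/2} = 1.645 (for α = 0.1, two-sided)
z_β = 1.126 (for power = 0.87)
d = 0.67

n = ((1.645 + 1.126) / 0.67)²
n = (4.136)²
n ≈ 17.11
Round up to the next whole number: n = 18 pairs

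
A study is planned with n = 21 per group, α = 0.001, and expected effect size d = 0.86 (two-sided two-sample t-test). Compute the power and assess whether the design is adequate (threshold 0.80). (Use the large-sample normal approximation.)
Power ≈ 0.31; the study is underpowered (power < 0.80)

Power calculation (two-sample t-test, normal approximation):
z_β = d · √(n/2) - z_{α/2}
z_β = 0.86 · √(21/2) - 3.291
z_β = 0.86 · 3.240 - 3.291
z_β = -0.504

Power = Φ(z_β) = Φ(-0.504) ≈ 0.307

Effect size d = 0.86 is large by Cohen's convention (0.2/0.5/0.8).

Threshold: power ≥ 0.80 is conventionally adequate.
Power ≈ 0.31 → the study is underpowered (power < 0.80).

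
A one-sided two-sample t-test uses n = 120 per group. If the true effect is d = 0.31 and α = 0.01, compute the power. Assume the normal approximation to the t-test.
Power ≈ 0.53

Power calculation (two-sample t-test, normal approximation):
z_β = d · √(n/2) - z_α
z_β = 0.31 · √(120/2) - 2.326
z_β = 0.31 · 7.746 - 2.326
z_β = 0.075

Power = Φ(z_β) = Φ(0.075) ≈ 0.530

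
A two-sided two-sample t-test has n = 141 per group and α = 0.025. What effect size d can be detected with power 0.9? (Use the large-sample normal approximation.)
d ≈ 0.42

Minimum detectable effect (two-sample t-test, normal approximation):
d = (z_{α/2} + z_β) / √(n/2)
d = (2.241 + 1.282) / √(141/2)
d = 3.523 / 8.396
d ≈ 0.42

By Cohen's convention (0.2 small / 0.5 medium / 0.8 large): small effect.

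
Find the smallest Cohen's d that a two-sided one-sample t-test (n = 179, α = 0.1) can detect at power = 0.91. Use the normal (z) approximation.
d ≈ 0.22

Minimum detectable effect (one-sample t-test, normal approximation):
d = (z_{α/2} + z_β) / √n
d = (1.645 + 1.341) / √179
d = 2.986 / 13.379
d ≈ 0.22

By Cohen's convention (0.2 small / 0.5 medium / 0.8 large): small effect.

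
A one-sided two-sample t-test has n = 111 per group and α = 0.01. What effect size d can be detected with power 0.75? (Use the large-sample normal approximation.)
d ≈ 0.40

Minimum detectable effect (two-sample t-test, normal approximation):
d = (z_α + z_β) / √(n/2)
d = (2.326 + 0.674) / √(111/2)
d = 3.001 / 7.450
d ≈ 0.40

By Cohen's convention (0.2 small / 0.5 medium / 0.8 large): small effect.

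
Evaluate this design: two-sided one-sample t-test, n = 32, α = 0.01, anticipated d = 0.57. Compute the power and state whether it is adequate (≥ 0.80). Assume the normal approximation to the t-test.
Power ≈ 0.74; the study is underpowered (power < 0.80)

Power calculation (one-sample t-test, normal approximation):
z_β = d · √n - z_{α/2}
z_β = 0.57 · √32 - 2.576
z_β = 0.57 · 5.657 - 2.576
z_β = 0.649

Power = Φ(z_β) = Φ(0.649) ≈ 0.742

Effect size d = 0.57 is medium by Cohen's convention (0.2/0.5/0.8).

Threshold: power ≥ 0.80 is conventionally adequate.
Power ≈ 0.74 → the study is underpowered (power < 0.80).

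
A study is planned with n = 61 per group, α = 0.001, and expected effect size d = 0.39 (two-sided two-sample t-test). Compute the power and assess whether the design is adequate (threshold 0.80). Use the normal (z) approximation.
Power ≈ 0.13; the study is underpowered (power < 0.80)

Power calculation (two-sample t-test, normal approximation):
z_β = d · √(n/2) - z_{α/2}
z_β = 0.39 · √(61/2) - 3.291
z_β = 0.39 · 5.523 - 3.291
z_β = -1.137

Power = Φ(z_β) = Φ(-1.137) ≈ 0.128

Effect size d = 0.39 is small by Cohen's convention (0.2/0.5/0.8).

Threshold: power ≥ 0.80 is conventionally adequate.
Power ≈ 0.13 → the study is underpowered (power < 0.80).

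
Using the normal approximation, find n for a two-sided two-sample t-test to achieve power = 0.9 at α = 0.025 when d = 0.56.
n = 80 per group

Sample size formula (two-sample t-test, normal approximation):
n = 2 · ((z_{α/2} + z_β) / d)²

z_{α/2} = 2.241 (for α = 0.025, two-sided)
z_β = 1.282 (for power = 0.9)
d = 0.56

n = 2 · ((2.241 + 1.282) / 0.56)²
n = 2 · (6.291)²
n ≈ 79.15
Round up to the next whole number: n = 80 per group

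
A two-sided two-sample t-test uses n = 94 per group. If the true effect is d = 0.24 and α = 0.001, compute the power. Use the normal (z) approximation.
Power ≈ 0.05

Power calculation (two-sample t-test, normal approximation):
z_β = d · √(n/2) - z_{α/2}
z_β = 0.24 · √(94/2) - 3.291
z_β = 0.24 · 6.856 - 3.291
z_β = -1.645

Power = Φ(z_β) = Φ(-1.645) ≈ 0.050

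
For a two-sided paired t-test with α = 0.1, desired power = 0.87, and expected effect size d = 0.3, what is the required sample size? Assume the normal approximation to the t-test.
n = 86 pairs

Sample size formula (paired t-test, normal approximation):
n = ((z_{α/2} + z_β) / d)²

z_{α/2} = 1.645 (for α = 0.1, two-sided)
z_β = 1.126 (for power = 0.87)
d = 0.3

n = ((1.645 + 1.126) / 0.3)²
n = (9.237)²
n ≈ 85.32
Round up to the next whole number: n = 86 pairs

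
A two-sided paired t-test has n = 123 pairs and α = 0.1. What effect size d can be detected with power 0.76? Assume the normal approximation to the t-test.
d ≈ 0.21

Minimum detectable effect (paired t-test, normal approximation):
d = (z_{α/2} + z_β) / √n
d = (1.645 + 0.706) / √123
d = 2.351 / 11.091
d ≈ 0.21

By Cohen's convention (0.2 small / 0.5 medium / 0.8 large): small effect.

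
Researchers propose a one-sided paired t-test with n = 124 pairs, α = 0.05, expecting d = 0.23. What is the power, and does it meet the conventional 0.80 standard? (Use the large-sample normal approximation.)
Power ≈ 0.82; the study is adequately powered (power ≥ 0.80)

Power calculation (paired t-test, normal approximation):
z_β = d · √n - z_α
z_β = 0.23 · √124 - 1.645
z_β = 0.23 · 11.136 - 1.645
z_β = 0.916

Power = Φ(z_β) = Φ(0.916) ≈ 0.820

Effect size d = 0.23 is small by Cohen's convention (0.2/0.5/0.8).

Threshold: power ≥ 0.80 is conventionally adequate.
Power ≈ 0.82 → the study is adequately powered (power ≥ 0.80).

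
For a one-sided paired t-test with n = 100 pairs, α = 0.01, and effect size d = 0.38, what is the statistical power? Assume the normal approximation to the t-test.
Power ≈ 0.93

Power calculation (paired t-test, normal approximation):
z_β = d · √n - z_α
z_β = 0.38 · √100 - 2.326
z_β = 0.38 · 10.000 - 2.326
z_β = 1.474

Power = Φ(z_β) = Φ(1.474) ≈ 0.930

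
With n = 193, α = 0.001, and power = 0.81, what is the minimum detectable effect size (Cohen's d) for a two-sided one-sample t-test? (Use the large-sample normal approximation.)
d ≈ 0.30

Minimum detectable effect (one-sample t-test, normal approximation):
d = (z_{α/2} + z_β) / √n
d = (3.291 + 0.878) / √193
d = 4.168 / 13.892
d ≈ 0.30

By Cohen's convention (0.2 small / 0.5 medium / 0.8 large): small effect.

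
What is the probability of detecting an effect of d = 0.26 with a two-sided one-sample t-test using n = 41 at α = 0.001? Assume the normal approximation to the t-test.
Power ≈ 0.05

Power calculation (one-sample t-test, normal approximation):
z_β = d · √n - z_{α/2}
z_β = 0.26 · √41 - 3.291
z_β = 0.26 · 6.403 - 3.291
z_β = -1.626

Power = Φ(z_β) = Φ(-1.626) ≈ 0.052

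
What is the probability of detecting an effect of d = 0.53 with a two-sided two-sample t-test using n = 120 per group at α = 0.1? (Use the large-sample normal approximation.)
Power ≈ 0.99

Power calculation (two-sample t-test, normal approximation):
z_β = d · √(n/2) - z_{α/2}
z_β = 0.53 · √(120/2) - 1.645
z_β = 0.53 · 7.746 - 1.645
z_β = 2.461

Power = Φ(z_β) = Φ(2.461) ≈ 0.993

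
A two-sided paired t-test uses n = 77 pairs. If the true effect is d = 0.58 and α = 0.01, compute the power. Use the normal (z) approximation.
Power ≈ 0.99

Power calculation (paired t-test, normal approximation):
z_β = d · √n - z_{α/2}
z_β = 0.58 · √77 - 2.576
z_β = 0.58 · 8.775 - 2.576
z_β = 2.514

Power = Φ(z_β) = Φ(2.514) ≈ 0.994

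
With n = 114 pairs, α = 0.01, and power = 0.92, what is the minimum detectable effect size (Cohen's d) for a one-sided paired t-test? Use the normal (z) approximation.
d ≈ 0.35

Minimum detectable effect (paired t-test, normal approximation):
d = (z_α + z_β) / √n
d = (2.326 + 1.405) / √114
d = 3.731 / 10.677
d ≈ 0.35

By Cohen's convention (0.2 small / 0.5 medium / 0.8 large): small effect.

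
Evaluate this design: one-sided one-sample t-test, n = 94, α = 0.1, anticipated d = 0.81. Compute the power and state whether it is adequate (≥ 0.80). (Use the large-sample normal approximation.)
Power ≈ 1.00; the study is adequately powered (power ≥ 0.80)

Power calculation (one-sample t-test, normal approximation):
z_β = d · √n - z_α
z_β = 0.81 · √94 - 1.282
z_β = 0.81 · 9.695 - 1.282
z_β = 6.572

Power = Φ(z_β) = Φ(6.572) ≈ 1.000

Effect size d = 0.81 is large by Cohen's convention (0.2/0.5/0.8).

Threshold: power ≥ 0.80 is conventionally adequate.
Power ≈ 1.00 → the study is adequately powered (power ≥ 0.80).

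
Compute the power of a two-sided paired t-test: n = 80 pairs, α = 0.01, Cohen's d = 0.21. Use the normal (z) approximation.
Power ≈ 0.24

Power calculation (paired t-test, normal approximation):
z_β = d · √n - z_{α/2}
z_β = 0.21 · √80 - 2.576
z_β = 0.21 · 8.944 - 2.576
z_β = -0.698

Power = Φ(z_β) = Φ(-0.698) ≈ 0.243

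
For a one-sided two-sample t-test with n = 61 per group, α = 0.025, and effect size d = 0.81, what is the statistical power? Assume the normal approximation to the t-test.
Power ≈ 0.99

Power calculation (two-sample t-test, normal approximation):
z_β = d · √(n/2) - z_α
z_β = 0.81 · √(61/2) - 1.960
z_β = 0.81 · 5.523 - 1.960
z_β = 2.513

Power = Φ(z_β) = Φ(2.513) ≈ 0.994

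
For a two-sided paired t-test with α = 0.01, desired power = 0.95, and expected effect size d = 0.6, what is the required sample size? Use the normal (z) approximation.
n = 50 pairs

Sample size formula (paired t-test, normal approximation):
n = ((z_{α/2} + z_β) / d)²

z_{α/2} = 2.576 (for α = 0.01, two-sided)
z_β = 1.645 (for power = 0.95)
d = 0.6

n = ((2.576 + 1.645) / 0.6)²
n = (7.035)²
n ≈ 49.49
Round up to the next whole number: n = 50 pairs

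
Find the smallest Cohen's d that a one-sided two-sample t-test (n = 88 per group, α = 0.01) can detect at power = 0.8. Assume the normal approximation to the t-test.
d ≈ 0.48

Minimum detectable effect (two-sample t-test, normal approximation):
d = (z_α + z_β) / √(n/2)
d = (2.326 + 0.842) / √(88/2)
d = 3.168 / 6.633
d ≈ 0.48

By Cohen's convention (0.2 small / 0.5 medium / 0.8 large): small effect.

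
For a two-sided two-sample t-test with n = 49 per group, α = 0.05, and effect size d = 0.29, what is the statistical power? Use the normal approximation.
Power ≈ 0.30

Power calculation (two-sample t-test, normal approximation):
z_β = d · √(n/2) - z_{α/2}
z_β = 0.29 · √(49/2) - 1.960
z_β = 0.29 · 4.950 - 1.960
z_β = -0.525

Power = Φ(z_β) = Φ(-0.525) ≈ 0.300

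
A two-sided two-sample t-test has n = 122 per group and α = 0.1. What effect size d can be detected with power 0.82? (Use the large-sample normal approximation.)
d ≈ 0.33

Minimum detectable effect (two-sample t-test, normal approximation):
d = (z_{α/2} + z_β) / √(n/2)
d = (1.645 + 0.915) / √(122/2)
d = 2.560 / 7.810
d ≈ 0.33

By Cohen's convention (0.2 small / 0.5 medium / 0.8 large): small effect.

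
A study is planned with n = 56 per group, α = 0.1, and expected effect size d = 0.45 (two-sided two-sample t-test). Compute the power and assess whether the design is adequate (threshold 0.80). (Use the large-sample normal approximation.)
Power ≈ 0.77; the study is underpowered (power < 0.80)

Power calculation (two-sample t-test, normal approximation):
z_β = d · √(n/2) - z_{α/2}
z_β = 0.45 · √(56/2) - 1.645
z_β = 0.45 · 5.292 - 1.645
z_β = 0.736

Power = Φ(z_β) = Φ(0.736) ≈ 0.769

Effect size d = 0.45 is small by Cohen's convention (0.2/0.5/0.8).

Threshold: power ≥ 0.80 is conventionally adequate.
Power ≈ 0.77 → the study is underpowered (power < 0.80).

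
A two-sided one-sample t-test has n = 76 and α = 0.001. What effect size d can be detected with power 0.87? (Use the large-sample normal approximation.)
d ≈ 0.51

Minimum detectable effect (one-sample t-test, normal approximation):
d = (z_{α/2} + z_β) / √n
d = (3.291 + 1.126) / √76
d = 4.417 / 8.718
d ≈ 0.51

By Cohen's convention (0.2 small / 0.5 medium / 0.8 large): medium effect.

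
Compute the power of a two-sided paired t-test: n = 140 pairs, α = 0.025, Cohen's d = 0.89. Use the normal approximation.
Power ≈ 1.00

Power calculation (paired t-test, normal approximation):
z_β = d · √n - z_{α/2}
z_β = 0.89 · √140 - 2.241
z_β = 0.89 · 11.832 - 2.241
z_β = 8.289

Power = Φ(z_β) = Φ(8.289) ≈ 1.000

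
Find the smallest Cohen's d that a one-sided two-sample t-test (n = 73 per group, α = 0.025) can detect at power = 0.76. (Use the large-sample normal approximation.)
d ≈ 0.44

Minimum detectable effect (two-sample t-test, normal approximation):
d = (z_α + z_β) / √(n/2)
d = (1.960 + 0.706) / √(73/2)
d = 2.666 / 6.042
d ≈ 0.44

By Cohen's convention (0.2 small / 0.5 medium / 0.8 large): small effect.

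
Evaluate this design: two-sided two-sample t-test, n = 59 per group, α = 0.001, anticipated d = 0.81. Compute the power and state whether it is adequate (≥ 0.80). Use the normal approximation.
Power ≈ 0.87; the study is adequately powered (power ≥ 0.80)

Power calculation (two-sample t-test, normal approximation):
z_β = d · √(n/2) - z_{α/2}
z_β = 0.81 · √(59/2) - 3.291
z_β = 0.81 · 5.431 - 3.291
z_β = 1.109

Power = Φ(z_β) = Φ(1.109) ≈ 0.866

Effect size d = 0.81 is large by Cohen's convention (0.2/0.5/0.8).

Threshold: power ≥ 0.80 is conventionally adequate.
Power ≈ 0.87 → the study is adequately powered (power ≥ 0.80).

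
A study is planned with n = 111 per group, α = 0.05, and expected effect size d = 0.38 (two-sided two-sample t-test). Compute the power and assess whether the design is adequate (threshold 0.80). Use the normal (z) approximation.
Power ≈ 0.81; the study is adequately powered (power ≥ 0.80)

Power calculation (two-sample t-test, normal approximation):
z_β = d · √(n/2) - z_{α/2}
z_β = 0.38 · √(111/2) - 1.960
z_β = 0.38 · 7.450 - 1.960
z_β = 0.871

Power = Φ(z_β) = Φ(0.871) ≈ 0.808

Effect size d = 0.38 is small by Cohen's convention (0.2/0.5/0.8).

Threshold: power ≥ 0.80 is conventionally adequate.
Power ≈ 0.81 → the study is adequately powered (power ≥ 0.80).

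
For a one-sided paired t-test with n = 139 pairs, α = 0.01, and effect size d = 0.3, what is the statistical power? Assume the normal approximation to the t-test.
Power ≈ 0.89

Power calculation (paired t-test, normal approximation):
z_β = d · √n - z_α
z_β = 0.3 · √139 - 2.326
z_β = 0.3 · 11.790 - 2.326
z_β = 1.211

Power = Φ(z_β) = Φ(1.211) ≈ 0.887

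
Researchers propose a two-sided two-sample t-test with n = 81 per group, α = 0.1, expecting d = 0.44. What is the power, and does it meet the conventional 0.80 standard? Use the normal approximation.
Power ≈ 0.88; the study is adequately powered (power ≥ 0.80)

Power calculation (two-sample t-test, normal approximation):
z_β = d · √(n/2) - z_{α/2}
z_β = 0.44 · √(81/2) - 1.645
z_β = 0.44 · 6.364 - 1.645
z_β = 1.155

Power = Φ(z_β) = Φ(1.155) ≈ 0.876

Effect size d = 0.44 is small by Cohen's convention (0.2/0.5/0.8).

Threshold: power ≥ 0.80 is conventionally adequate.
Power ≈ 0.88 → the study is adequately powered (power ≥ 0.80).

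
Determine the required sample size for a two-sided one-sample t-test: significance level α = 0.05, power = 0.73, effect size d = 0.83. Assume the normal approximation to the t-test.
n = 10

Sample size formula (one-sample t-test, normal approximation):
n = ((z_{α/2} + z_β) / d)²

z_{α/2} = 1.960 (for α = 0.05, two-sided)
z_β = 0.613 (for power = 0.73)
d = 0.83

n = ((1.960 + 0.613) / 0.83)²
n = (3.100)²
n ≈ 9.61
Round up to the next whole number: n = 10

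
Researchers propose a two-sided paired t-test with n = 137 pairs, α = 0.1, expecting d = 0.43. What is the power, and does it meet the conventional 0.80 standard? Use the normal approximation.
Power ≈ 1.00; the study is adequately powered (power ≥ 0.80)

Power calculation (paired t-test, normal approximation):
z_β = d · √n - z_{α/2}
z_β = 0.43 · √137 - 1.645
z_β = 0.43 · 11.705 - 1.645
z_β = 3.388

Power = Φ(z_β) = Φ(3.388) ≈ 1.000

Effect size d = 0.43 is small by Cohen's convention (0.2/0.5/0.8).

Threshold: power ≥ 0.80 is conventionally adequate.
Power ≈ 1.00 → the study is adequately powered (power ≥ 0.80).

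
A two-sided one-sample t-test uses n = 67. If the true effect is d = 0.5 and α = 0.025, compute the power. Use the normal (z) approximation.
Power ≈ 0.97

Power calculation (one-sample t-test, normal approximation):
z_β = d · √n - z_{α/2}
z_β = 0.5 · √67 - 2.241
z_β = 0.5 · 8.185 - 2.241
z_β = 1.851

Power = Φ(z_β) = Φ(1.851) ≈ 0.968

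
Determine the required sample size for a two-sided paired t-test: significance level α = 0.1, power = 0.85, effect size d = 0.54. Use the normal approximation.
n = 25 pairs

Sample size formula (paired t-test, normal approximation):
n = ((z_{α/2} + z_β) / d)²

z_{α/2} = 1.645 (for α = 0.1, two-sided)
z_β = 1.036 (for power = 0.85)
d = 0.54

n = ((1.645 + 1.036) / 0.54)²
n = (4.965)²
n ≈ 24.65
Round up to the next whole number: n = 25 pairs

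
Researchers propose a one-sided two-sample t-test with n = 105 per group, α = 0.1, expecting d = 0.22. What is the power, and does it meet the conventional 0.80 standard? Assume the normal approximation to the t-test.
Power ≈ 0.62; the study is underpowered (power < 0.80)

Power calculation (two-sample t-test, normal approximation):
z_β = d · √(n/2) - z_α
z_β = 0.22 · √(105/2) - 1.282
z_β = 0.22 · 7.246 - 1.282
z_β = 0.312

Power = Φ(z_β) = Φ(0.312) ≈ 0.623

Effect size d = 0.22 is small by Cohen's convention (0.2/0.5/0.8).

Threshold: power ≥ 0.80 is conventionally adequate.
Power ≈ 0.62 → the study is underpowered (power < 0.80).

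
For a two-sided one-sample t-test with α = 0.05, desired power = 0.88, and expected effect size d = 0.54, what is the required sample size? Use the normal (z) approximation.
n = 34

Sample size formula (one-sample t-test, normal approximation):
n = ((z_{α/2} + z_β) / d)²

z_{α/2} = 1.960 (for α = 0.05, two-sided)
z_β = 1.175 (for power = 0.88)
d = 0.54

n = ((1.960 + 1.175) / 0.54)²
n = (5.806)²
n ≈ 33.71
Round up to the next whole number: n = 34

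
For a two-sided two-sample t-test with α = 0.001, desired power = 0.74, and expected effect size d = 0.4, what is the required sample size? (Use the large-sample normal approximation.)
n = 194 per group

Sample size formula (two-sample t-test, normal approximation):
n = 2 · ((z_{α/2} + z_β) / d)²

z_{α/2} = 3.291 (for α = 0.001, two-sided)
z_β = 0.643 (for power = 0.74)
d = 0.4

n = 2 · ((3.291 + 0.643) / 0.4)²
n = 2 · (9.835)²
n ≈ 193.45
Round up to the next whole number: n = 194 per group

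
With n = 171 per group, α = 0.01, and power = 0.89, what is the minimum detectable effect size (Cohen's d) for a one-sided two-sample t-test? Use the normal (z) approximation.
d ≈ 0.38

Minimum detectable effect (two-sample t-test, normal approximation):
d = (z_α + z_β) / √(n/2)
d = (2.326 + 1.227) / √(171/2)
d = 3.553 / 9.247
d ≈ 0.38

By Cohen's convention (0.2 small / 0.5 medium / 0.8 large): small effect.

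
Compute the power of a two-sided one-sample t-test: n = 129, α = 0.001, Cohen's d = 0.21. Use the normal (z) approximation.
Power ≈ 0.18

Power calculation (one-sample t-test, normal approximation):
z_β = d · √n - z_{α/2}
z_β = 0.21 · √129 - 3.291
z_β = 0.21 · 11.358 - 3.291
z_β = -0.905

Power = Φ(z_β) = Φ(-0.905) ≈ 0.183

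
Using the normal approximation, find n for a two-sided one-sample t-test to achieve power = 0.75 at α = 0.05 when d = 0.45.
n = 35

Sample size formula (one-sample t-test, normal approximation):
n = ((z_{α/2} + z_β) / d)²

z_{α/2} = 1.960 (for α = 0.05, two-sided)
z_β = 0.674 (for power = 0.75)
d = 0.45

n = ((1.960 + 0.674) / 0.45)²
n = (5.853)²
n ≈ 34.26
Round up to the next whole number: n = 35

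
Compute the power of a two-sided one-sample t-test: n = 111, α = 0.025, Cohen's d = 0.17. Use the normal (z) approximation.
Power ≈ 0.33

Power calculation (one-sample t-test, normal approximation):
z_β = d · √n - z_{α/2}
z_β = 0.17 · √111 - 2.241
z_β = 0.17 · 10.536 - 2.241
z_β = -0.450

Power = Φ(z_β) = Φ(-0.450) ≈ 0.326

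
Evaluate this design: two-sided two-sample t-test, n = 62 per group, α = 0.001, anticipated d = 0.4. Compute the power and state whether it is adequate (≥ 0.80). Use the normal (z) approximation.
Power ≈ 0.14; the study is underpowered (power < 0.80)

Power calculation (two-sample t-test, normal approximation):
z_β = d · √(n/2) - z_{α/2}
z_β = 0.4 · √(62/2) - 3.291
z_β = 0.4 · 5.568 - 3.291
z_β = -1.063

Power = Φ(z_β) = Φ(-1.063) ≈ 0.144

Effect size d = 0.4 is small by Cohen's convention (0.2/0.5/0.8).

Threshold: power ≥ 0.80 is conventionally adequate.
Power ≈ 0.14 → the study is underpowered (power < 0.80).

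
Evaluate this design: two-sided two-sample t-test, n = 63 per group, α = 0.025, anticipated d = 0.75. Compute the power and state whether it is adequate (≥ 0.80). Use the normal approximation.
Power ≈ 0.98; the study is adequately powered (power ≥ 0.80)

Power calculation (two-sample t-test, normal approximation):
z_β = d · √(n/2) - z_{α/2}
z_β = 0.75 · √(63/2) - 2.241
z_β = 0.75 · 5.612 - 2.241
z_β = 1.968

Power = Φ(z_β) = Φ(1.968) ≈ 0.975

Effect size d = 0.75 is medium by Cohen's convention (0.2/0.5/0.8).

Threshold: power ≥ 0.80 is conventionally adequate.
Power ≈ 0.98 → the study is adequately powered (power ≥ 0.80).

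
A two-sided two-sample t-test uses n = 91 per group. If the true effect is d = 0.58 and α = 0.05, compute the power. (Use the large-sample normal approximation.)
Power ≈ 0.97

Power calculation (two-sample t-test, normal approximation):
z_β = d · √(n/2) - z_{α/2}
z_β = 0.58 · √(91/2) - 1.960
z_β = 0.58 · 6.745 - 1.960
z_β = 1.952

Power = Φ(z_β) = Φ(1.952) ≈ 0.975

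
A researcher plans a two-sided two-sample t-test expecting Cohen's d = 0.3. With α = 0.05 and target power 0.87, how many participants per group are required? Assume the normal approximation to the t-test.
n = 212 per group

Sample size formula (two-sample t-test, normal approximation):
n = 2 · ((z_{α/2} + z_β) / d)²

z_{α/2} = 1.960 (for α = 0.05, two-sided)
z_β = 1.126 (for power = 0.87)
d = 0.3

n = 2 · ((1.960 + 1.126) / 0.3)²
n = 2 · (10.287)²
n ≈ 211.64
Round up to the next whole number: n = 212 per group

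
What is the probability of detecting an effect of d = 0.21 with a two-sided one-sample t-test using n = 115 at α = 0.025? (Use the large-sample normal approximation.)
Power ≈ 0.50

Power calculation (one-sample t-test, normal approximation):
z_β = d · √n - z_{α/2}
z_β = 0.21 · √115 - 2.241
z_β = 0.21 · 10.724 - 2.241
z_β = 0.011

Power = Φ(z_β) = Φ(0.011) ≈ 0.504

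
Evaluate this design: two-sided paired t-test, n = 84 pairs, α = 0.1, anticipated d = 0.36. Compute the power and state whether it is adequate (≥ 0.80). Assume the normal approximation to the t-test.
Power ≈ 0.95; the study is adequately powered (power ≥ 0.80)

Power calculation (paired t-test, normal approximation):
z_β = d · √n - z_{α/2}
z_β = 0.36 · √84 - 1.645
z_β = 0.36 · 9.165 - 1.645
z_β = 1.655

Power = Φ(z_β) = Φ(1.655) ≈ 0.951

Effect size d = 0.36 is small by Cohen's convention (0.2/0.5/0.8).

Threshold: power ≥ 0.80 is conventionally adequate.
Power ≈ 0.95 → the study is adequately powered (power ≥ 0.80).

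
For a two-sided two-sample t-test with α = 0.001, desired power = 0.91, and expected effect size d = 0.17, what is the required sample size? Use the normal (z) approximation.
n = 1485 per group

Sample size formula (two-sample t-test, normal approximation):
n = 2 · ((z_{α/2} + z_β) / d)²

z_{α/2} = 3.291 (for α = 0.001, two-sided)
z_β = 1.341 (for power = 0.91)
d = 0.17

n = 2 · ((3.291 + 1.341) / 0.17)²
n = 2 · (27.247)²
n ≈ 1484.80
Round up to the next whole number: n = 1485 per group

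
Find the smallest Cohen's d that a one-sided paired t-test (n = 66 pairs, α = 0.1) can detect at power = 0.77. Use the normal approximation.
d ≈ 0.25

Minimum detectable effect (paired t-test, normal approximation):
d = (z_α + z_β) / √n
d = (1.282 + 0.739) / √66
d = 2.020 / 8.124
d ≈ 0.25

By Cohen's convention (0.2 small / 0.5 medium / 0.8 large): small effect.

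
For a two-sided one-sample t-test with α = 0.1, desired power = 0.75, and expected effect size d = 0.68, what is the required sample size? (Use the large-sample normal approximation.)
n = 12

Sample size formula (one-sample t-test, normal approximation):
n = ((z_{α/2} + z_β) / d)²

z_{α/2} = 1.645 (for α = 0.1, two-sided)
z_β = 0.674 (for power = 0.75)
d = 0.68

n = ((1.645 + 0.674) / 0.68)²
n = (3.410)²
n ≈ 11.63
Round up to the next whole number: n = 12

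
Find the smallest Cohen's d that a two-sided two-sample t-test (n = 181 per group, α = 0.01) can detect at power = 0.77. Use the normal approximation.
d ≈ 0.35

Minimum detectable effect (two-sample t-test, normal approximation):
d = (z_{α/2} + z_β) / √(n/2)
d = (2.576 + 0.739) / √(181/2)
d = 3.315 / 9.513
d ≈ 0.35

By Cohen's convention (0.2 small / 0.5 medium / 0.8 large): small effect.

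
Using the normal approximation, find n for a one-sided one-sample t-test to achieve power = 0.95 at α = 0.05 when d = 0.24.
n = 188

Sample size formula (one-sample t-test, normal approximation):
n = ((z_α + z_β) / d)²

z_α = 1.645 (for α = 0.05, one-sided)
z_β = 1.645 (for power = 0.95)
d = 0.24

n = ((1.645 + 1.645) / 0.24)²
n = (13.708)²
n ≈ 187.91
Round up to the next whole number: n = 188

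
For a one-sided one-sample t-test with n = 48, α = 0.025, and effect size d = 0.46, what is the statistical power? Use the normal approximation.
Power ≈ 0.89

Power calculation (one-sample t-test, normal approximation):
z_β = d · √n - z_α
z_β = 0.46 · √48 - 1.960
z_β = 0.46 · 6.928 - 1.960
z_β = 1.227

Power = Φ(z_β) = Φ(1.227) ≈ 0.890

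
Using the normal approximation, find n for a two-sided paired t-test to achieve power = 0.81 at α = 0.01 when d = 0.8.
n = 19 pairs

Sample size formula (paired t-test, normal approximation):
n = ((z_{α/2} + z_β) / d)²

z_{α/2} = 2.576 (for α = 0.01, two-sided)
z_β = 0.878 (for power = 0.81)
d = 0.8

n = ((2.576 + 0.878) / 0.8)²
n = (4.318)²
n ≈ 18.65
Round up to the next whole number: n = 19 pairs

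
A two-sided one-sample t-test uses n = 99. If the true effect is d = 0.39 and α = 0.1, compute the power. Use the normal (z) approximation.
Power ≈ 0.99

Power calculation (one-sample t-test, normal approximation):
z_β = d · √n - z_{α/2}
z_β = 0.39 · √99 - 1.645
z_β = 0.39 · 9.950 - 1.645
z_β = 2.236

Power = Φ(z_β) = Φ(2.236) ≈ 0.987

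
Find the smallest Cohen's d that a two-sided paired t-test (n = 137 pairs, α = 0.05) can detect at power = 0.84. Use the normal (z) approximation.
d ≈ 0.25

Minimum detectable effect (paired t-test, normal approximation):
d = (z_{α/2} + z_β) / √n
d = (1.960 + 0.994) / √137
d = 2.954 / 11.705
d ≈ 0.25

By Cohen's convention (0.2 small / 0.5 medium / 0.8 large): small effect.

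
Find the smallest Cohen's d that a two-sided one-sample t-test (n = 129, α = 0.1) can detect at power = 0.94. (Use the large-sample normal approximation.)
d ≈ 0.28

Minimum detectable effect (one-sample t-test, normal approximation):
d = (z_{α/2} + z_β) / √n
d = (1.645 + 1.555) / √129
d = 3.200 / 11.358
d ≈ 0.28

By Cohen's convention (0.2 small / 0.5 medium / 0.8 large): small effect.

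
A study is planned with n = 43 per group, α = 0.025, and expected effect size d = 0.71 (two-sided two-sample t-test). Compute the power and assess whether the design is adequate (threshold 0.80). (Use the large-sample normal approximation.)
Power ≈ 0.85; the study is adequately powered (power ≥ 0.80)

Power calculation (two-sample t-test, normal approximation):
z_β = d · √(n/2) - z_{α/2}
z_β = 0.71 · √(43/2) - 2.241
z_β = 0.71 · 4.637 - 2.241
z_β = 1.051

Power = Φ(z_β) = Φ(1.051) ≈ 0.853

Effect size d = 0.71 is medium by Cohen's convention (0.2/0.5/0.8).

Threshold: power ≥ 0.80 is conventionally adequate.
Power ≈ 0.85 → the study is adequately powered (power ≥ 0.80).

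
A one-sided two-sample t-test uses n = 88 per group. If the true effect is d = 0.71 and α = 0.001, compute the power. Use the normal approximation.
Power ≈ 0.95

Power calculation (two-sample t-test, normal approximation):
z_β = d · √(n/2) - z_α
z_β = 0.71 · √(88/2) - 3.090
z_β = 0.71 · 6.633 - 3.090
z_β = 1.619

Power = Φ(z_β) = Φ(1.619) ≈ 0.947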